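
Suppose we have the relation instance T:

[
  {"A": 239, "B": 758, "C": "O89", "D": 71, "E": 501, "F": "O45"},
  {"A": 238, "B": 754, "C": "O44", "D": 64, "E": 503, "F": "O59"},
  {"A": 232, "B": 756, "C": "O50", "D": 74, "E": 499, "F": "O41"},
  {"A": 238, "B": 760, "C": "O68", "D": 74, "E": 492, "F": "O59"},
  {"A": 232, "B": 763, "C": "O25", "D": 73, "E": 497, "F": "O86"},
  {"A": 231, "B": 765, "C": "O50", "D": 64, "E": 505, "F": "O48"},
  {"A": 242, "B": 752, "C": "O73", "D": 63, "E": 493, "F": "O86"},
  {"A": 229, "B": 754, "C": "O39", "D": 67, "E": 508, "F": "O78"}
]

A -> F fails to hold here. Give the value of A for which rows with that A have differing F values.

A=239: 1 row → F = O45 ✓
A=238: 2 rows → F = O59, O59 ✓
A=232: 2 rows → F takes values {O41, O86} — violation
A=231: 1 row → F = O48 ✓
A=242: 1 row → F = O86 ✓
A=229: 1 row → F = O78 ✓
The only A value with inconsistent F is A=232.

232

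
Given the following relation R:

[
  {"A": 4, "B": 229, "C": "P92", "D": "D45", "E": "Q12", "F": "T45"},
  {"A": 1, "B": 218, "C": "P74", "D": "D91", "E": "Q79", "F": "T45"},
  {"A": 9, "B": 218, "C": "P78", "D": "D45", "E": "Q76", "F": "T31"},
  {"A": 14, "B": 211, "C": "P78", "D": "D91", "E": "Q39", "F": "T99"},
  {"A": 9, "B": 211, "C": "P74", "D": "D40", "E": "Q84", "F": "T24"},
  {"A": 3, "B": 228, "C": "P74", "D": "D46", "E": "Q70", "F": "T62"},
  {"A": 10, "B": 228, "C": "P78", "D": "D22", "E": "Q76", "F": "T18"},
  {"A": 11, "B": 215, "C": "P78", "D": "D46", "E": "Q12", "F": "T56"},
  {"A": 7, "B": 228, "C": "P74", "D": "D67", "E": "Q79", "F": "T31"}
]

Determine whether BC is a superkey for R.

Two distinct rows share (B=228, C=P74), so BC does not determine every attribute — not a superkey.

No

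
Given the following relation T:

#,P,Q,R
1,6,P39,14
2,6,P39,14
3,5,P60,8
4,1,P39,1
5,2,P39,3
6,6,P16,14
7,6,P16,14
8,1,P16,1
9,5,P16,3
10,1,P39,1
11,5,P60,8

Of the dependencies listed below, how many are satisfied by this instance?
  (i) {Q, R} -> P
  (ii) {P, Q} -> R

(i) {Q, R} -> P: every LHS value maps to a single RHS value — holds.
(ii) {P, Q} -> R: every LHS value maps to a single RHS value — holds.
2 of the 2 dependencies hold.

2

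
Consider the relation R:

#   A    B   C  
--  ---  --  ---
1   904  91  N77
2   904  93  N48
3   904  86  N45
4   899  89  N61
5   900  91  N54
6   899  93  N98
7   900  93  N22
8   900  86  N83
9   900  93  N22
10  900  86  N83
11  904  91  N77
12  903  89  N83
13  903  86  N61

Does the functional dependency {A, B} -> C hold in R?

Yes

(A=904, B=91): rows 1, 11 → C = N77, N77 ✓
(A=904, B=93): row 2 → C = N48 ✓
(A=904, B=86): row 3 → C = N45 ✓
(A=899, B=89): row 4 → C = N61 ✓
(A=900, B=91): row 5 → C = N54 ✓
(A=899, B=93): row 6 → C = N98 ✓
(A=900, B=93): rows 7, 9 → C = N22, N22 ✓
(A=900, B=86): rows 8, 10 → C = N83, N83 ✓
(A=903, B=89): row 12 → C = N83 ✓
(A=903, B=86): row 13 → C = N61 ✓
Every {A, B} value is associated with a single C value, so {A, B} -> C holds.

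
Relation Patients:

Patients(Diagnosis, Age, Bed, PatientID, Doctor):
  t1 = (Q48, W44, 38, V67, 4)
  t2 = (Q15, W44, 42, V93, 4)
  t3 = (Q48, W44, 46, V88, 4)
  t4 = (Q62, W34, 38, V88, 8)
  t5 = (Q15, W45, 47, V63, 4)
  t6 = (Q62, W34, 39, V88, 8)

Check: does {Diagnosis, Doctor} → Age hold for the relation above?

(Diagnosis=Q48, Doctor=4): rows 1, 3 → Age = W44, W44 ✓
(Diagnosis=Q15, Doctor=4): rows 2, 5 → Age takes values {W44, W45} — violation
(Diagnosis=Q62, Doctor=8): rows 4, 6 → Age = W34, W34 ✓
Two rows agree on {Diagnosis, Doctor} but differ on Age, so {Diagnosis, Doctor} → Age does not hold.

No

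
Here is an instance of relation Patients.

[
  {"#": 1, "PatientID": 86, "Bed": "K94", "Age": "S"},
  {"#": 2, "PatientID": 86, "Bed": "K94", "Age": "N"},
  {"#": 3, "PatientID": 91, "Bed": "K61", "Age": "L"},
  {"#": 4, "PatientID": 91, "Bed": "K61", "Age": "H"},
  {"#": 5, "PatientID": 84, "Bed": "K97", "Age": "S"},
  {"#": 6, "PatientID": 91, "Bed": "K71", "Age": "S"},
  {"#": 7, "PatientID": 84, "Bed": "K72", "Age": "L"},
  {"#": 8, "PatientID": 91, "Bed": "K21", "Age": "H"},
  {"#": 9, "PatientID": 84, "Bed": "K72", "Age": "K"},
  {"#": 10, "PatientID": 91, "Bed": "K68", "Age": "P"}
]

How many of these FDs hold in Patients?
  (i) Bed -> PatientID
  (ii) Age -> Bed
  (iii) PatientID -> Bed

1

(i) Bed -> PatientID: every LHS value maps to a single RHS value — holds.
(ii) Age -> Bed: Age=S: rows 1, 5, 6 → Bed takes values {K94, K97, K71} — violation; Age=L: rows 3, 7 → Bed takes values {K61, K72} — violation; Age=H: rows 4, 8 → Bed takes values {K61, K21} — violation — fails.
(iii) PatientID -> Bed: PatientID=91: rows 3, 4, 6, 8, 10 → Bed takes values {K61, K71, K21, K68} — violation; PatientID=84: rows 5, 7, 9 → Bed takes values {K97, K72} — violation — fails.
1 of the 3 dependencies holds.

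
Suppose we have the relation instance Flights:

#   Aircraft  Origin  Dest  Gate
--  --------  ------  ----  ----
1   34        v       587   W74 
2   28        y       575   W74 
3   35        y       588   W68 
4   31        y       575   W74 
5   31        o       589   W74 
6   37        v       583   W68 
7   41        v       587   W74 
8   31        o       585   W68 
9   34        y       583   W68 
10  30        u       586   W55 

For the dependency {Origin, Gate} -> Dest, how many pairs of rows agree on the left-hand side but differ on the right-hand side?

1

(Origin=v, Gate=W74): all 2 rows agree on Dest — 0 pairs.
(Origin=y, Gate=W74): all 2 rows agree on Dest — 0 pairs.
(Origin=y, Gate=W68): violating pairs (3,9) — 1 pair.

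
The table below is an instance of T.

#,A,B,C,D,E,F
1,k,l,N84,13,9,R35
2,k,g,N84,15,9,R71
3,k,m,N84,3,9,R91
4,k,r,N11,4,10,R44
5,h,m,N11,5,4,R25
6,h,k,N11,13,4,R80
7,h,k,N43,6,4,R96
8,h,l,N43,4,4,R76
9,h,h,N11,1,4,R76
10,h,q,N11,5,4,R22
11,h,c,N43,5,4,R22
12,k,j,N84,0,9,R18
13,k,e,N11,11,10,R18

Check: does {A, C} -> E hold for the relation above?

(A=k, C=N84): rows 1, 2, 3, 12 → E = 9, 9, 9, 9 ✓
(A=k, C=N11): rows 4, 13 → E = 10, 10 ✓
(A=h, C=N11): rows 5, 6, 9, 10 → E = 4, 4, 4, 4 ✓
(A=h, C=N43): rows 7, 8, 11 → E = 4, 4, 4 ✓
Every {A, C} value is associated with a single E value, so {A, C} -> E holds.

Yes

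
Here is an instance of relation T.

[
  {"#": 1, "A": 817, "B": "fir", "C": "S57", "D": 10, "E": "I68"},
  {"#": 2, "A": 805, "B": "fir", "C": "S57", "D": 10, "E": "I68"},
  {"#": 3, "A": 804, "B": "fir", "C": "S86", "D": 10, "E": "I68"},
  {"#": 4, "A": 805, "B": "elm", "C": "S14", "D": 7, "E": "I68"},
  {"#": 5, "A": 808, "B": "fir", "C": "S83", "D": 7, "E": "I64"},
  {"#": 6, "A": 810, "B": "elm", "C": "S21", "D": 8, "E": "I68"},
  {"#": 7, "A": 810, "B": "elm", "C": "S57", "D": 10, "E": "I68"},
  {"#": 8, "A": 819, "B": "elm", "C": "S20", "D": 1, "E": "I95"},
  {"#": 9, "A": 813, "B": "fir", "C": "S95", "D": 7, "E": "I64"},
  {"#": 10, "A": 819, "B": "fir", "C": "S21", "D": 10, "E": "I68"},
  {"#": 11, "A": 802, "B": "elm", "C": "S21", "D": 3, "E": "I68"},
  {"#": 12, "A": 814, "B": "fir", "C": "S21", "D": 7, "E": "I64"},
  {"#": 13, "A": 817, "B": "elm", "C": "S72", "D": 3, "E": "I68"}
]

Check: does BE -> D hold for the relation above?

(B=fir, E=I68): rows 1, 2, 3, 10 → D = 10, 10, 10, 10 ✓
(B=elm, E=I68): rows 4, 6, 7, 11, 13 → D takes values {7, 8, 10, 3} — violation
(B=fir, E=I64): rows 5, 9, 12 → D = 7, 7, 7 ✓
(B=elm, E=I95): row 8 → D = 1 ✓
Two rows agree on BE but differ on D, so BE -> D does not hold.

No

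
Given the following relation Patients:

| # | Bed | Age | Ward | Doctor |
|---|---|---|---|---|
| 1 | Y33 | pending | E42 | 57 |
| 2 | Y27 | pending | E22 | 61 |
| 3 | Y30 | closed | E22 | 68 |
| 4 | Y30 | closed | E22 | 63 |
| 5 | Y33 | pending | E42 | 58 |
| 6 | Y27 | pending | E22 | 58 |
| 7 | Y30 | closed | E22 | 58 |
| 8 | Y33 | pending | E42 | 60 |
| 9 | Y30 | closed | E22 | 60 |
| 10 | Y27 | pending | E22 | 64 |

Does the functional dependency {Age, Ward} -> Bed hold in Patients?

Yes

(Age=pending, Ward=E42): rows 1, 5, 8 → Bed = Y33, Y33, Y33 ✓
(Age=pending, Ward=E22): rows 2, 6, 10 → Bed = Y27, Y27, Y27 ✓
(Age=closed, Ward=E22): rows 3, 4, 7, 9 → Bed = Y30, Y30, Y30, Y30 ✓
Every {Age, Ward} value is associated with a single Bed value, so {Age, Ward} -> Bed holds.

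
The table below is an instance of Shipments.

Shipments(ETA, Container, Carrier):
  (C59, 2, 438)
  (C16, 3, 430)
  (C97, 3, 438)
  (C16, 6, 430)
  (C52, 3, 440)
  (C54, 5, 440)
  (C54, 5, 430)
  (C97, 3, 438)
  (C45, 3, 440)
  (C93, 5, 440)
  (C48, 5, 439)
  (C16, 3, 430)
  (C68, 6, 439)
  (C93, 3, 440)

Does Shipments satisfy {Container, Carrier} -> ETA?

(Container=2, Carrier=438): 1 row → ETA = C59 ✓
(Container=3, Carrier=430): 2 rows → ETA = C16, C16 ✓
(Container=3, Carrier=438): 2 rows → ETA = C97, C97 ✓
(Container=6, Carrier=430): 1 row → ETA = C16 ✓
(Container=3, Carrier=440): 3 rows → ETA takes values {C52, C45, C93} — violation
(Container=5, Carrier=440): 2 rows → ETA takes values {C54, C93} — violation
(Container=5, Carrier=430): 1 row → ETA = C54 ✓
(Container=5, Carrier=439): 1 row → ETA = C48 ✓
(Container=6, Carrier=439): 1 row → ETA = C68 ✓
Two rows agree on {Container, Carrier} but differ on ETA, so {Container, Carrier} -> ETA does not hold.

No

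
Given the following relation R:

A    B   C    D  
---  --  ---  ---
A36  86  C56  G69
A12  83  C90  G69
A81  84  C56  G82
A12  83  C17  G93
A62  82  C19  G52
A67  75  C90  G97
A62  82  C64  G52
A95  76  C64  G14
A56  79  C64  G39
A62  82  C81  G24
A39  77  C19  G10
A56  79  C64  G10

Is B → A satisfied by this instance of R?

B=86: 1 row → A = A36 ✓
B=83: 2 rows → A = A12, A12 ✓
B=84: 1 row → A = A81 ✓
B=82: 3 rows → A = A62, A62, A62 ✓
B=75: 1 row → A = A67 ✓
B=76: 1 row → A = A95 ✓
B=79: 2 rows → A = A56, A56 ✓
B=77: 1 row → A = A39 ✓
Every B value is associated with a single A value, so B → A holds.

Yes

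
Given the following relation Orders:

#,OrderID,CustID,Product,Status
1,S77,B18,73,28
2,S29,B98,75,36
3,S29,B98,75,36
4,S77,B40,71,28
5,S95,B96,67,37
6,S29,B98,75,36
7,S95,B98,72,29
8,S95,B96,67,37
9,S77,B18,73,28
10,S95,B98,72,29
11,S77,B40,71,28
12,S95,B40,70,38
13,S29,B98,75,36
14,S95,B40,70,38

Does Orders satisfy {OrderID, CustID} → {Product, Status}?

(OrderID=S77, CustID=B18): rows 1, 9 → {Product,Status} = (73, 28), (73, 28) ✓
(OrderID=S29, CustID=B98): rows 2, 3, 6, 13 → {Product,Status} = (75, 36), (75, 36), (75, 36), (75, 36) ✓
(OrderID=S77, CustID=B40): rows 4, 11 → {Product,Status} = (71, 28), (71, 28) ✓
(OrderID=S95, CustID=B96): rows 5, 8 → {Product,Status} = (67, 37), (67, 37) ✓
(OrderID=S95, CustID=B98): rows 7, 10 → {Product,Status} = (72, 29), (72, 29) ✓
(OrderID=S95, CustID=B40): rows 12, 14 → {Product,Status} = (70, 38), (70, 38) ✓
Every {OrderID, CustID} value is associated with a single {Product, Status} value, so {OrderID, CustID} → {Product, Status} holds.

Yes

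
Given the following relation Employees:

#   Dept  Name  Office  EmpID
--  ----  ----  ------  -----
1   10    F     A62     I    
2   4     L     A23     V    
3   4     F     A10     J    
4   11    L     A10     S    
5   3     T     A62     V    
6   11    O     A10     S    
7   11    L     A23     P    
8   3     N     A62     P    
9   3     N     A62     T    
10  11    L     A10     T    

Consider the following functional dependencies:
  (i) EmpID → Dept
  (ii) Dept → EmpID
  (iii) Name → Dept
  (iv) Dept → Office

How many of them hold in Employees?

0

(i) EmpID → Dept: EmpID=V: rows 2, 5 → Dept takes values {4, 3} — violation; EmpID=P: rows 7, 8 → Dept takes values {11, 3} — violation; EmpID=T: rows 9, 10 → Dept takes values {3, 11} — violation — fails.
(ii) Dept → EmpID: Dept=4: rows 2, 3 → EmpID takes values {V, J} — violation; Dept=11: rows 4, 6, 7, 10 → EmpID takes values {S, P, T} — violation; Dept=3: rows 5, 8, 9 → EmpID takes values {V, P, T} — violation — fails.
(iii) Name → Dept: Name=F: rows 1, 3 → Dept takes values {10, 4} — violation; Name=L: rows 2, 4, 7, 10 → Dept takes values {4, 11} — violation — fails.
(iv) Dept → Office: Dept=4: rows 2, 3 → Office takes values {A23, A10} — violation; Dept=11: rows 4, 6, 7, 10 → Office takes values {A10, A23} — violation — fails.
None of the 4 dependencies hold.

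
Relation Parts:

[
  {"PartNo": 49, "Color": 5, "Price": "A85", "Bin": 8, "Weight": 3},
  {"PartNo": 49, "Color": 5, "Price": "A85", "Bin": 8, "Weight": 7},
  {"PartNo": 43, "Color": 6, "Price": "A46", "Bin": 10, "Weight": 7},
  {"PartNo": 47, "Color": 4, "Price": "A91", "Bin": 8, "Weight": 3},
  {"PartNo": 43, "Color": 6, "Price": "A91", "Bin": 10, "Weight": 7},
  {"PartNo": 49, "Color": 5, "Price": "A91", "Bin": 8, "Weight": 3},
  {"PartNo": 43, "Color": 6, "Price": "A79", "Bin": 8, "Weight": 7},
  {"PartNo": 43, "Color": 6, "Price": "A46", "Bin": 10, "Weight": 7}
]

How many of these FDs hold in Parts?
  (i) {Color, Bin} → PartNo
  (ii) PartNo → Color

2

(i) {Color, Bin} → PartNo: every LHS value maps to a single RHS value — holds.
(ii) PartNo → Color: every LHS value maps to a single RHS value — holds.
2 of the 2 dependencies hold.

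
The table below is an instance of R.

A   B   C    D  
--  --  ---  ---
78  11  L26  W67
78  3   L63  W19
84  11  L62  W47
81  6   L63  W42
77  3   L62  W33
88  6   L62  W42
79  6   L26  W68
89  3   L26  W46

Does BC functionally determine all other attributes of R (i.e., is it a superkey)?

Yes

All 8 rows have distinct BC values, so BC → (all attributes) holds and BC is a superkey.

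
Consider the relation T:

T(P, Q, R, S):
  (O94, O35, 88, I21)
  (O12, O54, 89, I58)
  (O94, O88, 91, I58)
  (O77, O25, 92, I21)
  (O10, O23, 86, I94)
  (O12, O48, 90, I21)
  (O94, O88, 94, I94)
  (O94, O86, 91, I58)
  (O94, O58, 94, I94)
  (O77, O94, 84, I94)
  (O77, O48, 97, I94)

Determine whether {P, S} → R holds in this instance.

(P=O94, S=I21): 1 row → R = 88 ✓
(P=O12, S=I58): 1 row → R = 89 ✓
(P=O94, S=I58): 2 rows → R = 91, 91 ✓
(P=O77, S=I21): 1 row → R = 92 ✓
(P=O10, S=I94): 1 row → R = 86 ✓
(P=O12, S=I21): 1 row → R = 90 ✓
(P=O94, S=I94): 2 rows → R = 94, 94 ✓
(P=O77, S=I94): 2 rows → R takes values {84, 97} — violation
Two rows agree on {P, S} but differ on R, so {P, S} → R does not hold.

No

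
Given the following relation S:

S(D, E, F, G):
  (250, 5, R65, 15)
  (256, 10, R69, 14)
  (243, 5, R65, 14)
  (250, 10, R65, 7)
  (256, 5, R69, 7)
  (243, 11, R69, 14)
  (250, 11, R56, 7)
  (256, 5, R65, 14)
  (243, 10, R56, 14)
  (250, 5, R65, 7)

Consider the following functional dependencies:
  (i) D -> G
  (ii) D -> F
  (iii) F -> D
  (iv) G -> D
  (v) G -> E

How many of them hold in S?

0

(i) D -> G: D=250: 4 rows → G takes values {15, 7} — violation; D=256: 3 rows → G takes values {14, 7} — violation — fails.
(ii) D -> F: D=250: 4 rows → F takes values {R65, R56} — violation; D=256: 3 rows → F takes values {R69, R65} — violation; D=243: 3 rows → F takes values {R65, R69, R56} — violation — fails.
(iii) F -> D: F=R65: 5 rows → D takes values {250, 243, 256} — violation; F=R69: 3 rows → D takes values {256, 243} — violation; F=R56: 2 rows → D takes values {250, 243} — violation — fails.
(iv) G -> D: G=14: 5 rows → D takes values {256, 243} — violation; G=7: 4 rows → D takes values {250, 256} — violation — fails.
(v) G -> E: G=14: 5 rows → E takes values {10, 5, 11} — violation; G=7: 4 rows → E takes values {10, 5, 11} — violation — fails.
None of the 5 dependencies hold.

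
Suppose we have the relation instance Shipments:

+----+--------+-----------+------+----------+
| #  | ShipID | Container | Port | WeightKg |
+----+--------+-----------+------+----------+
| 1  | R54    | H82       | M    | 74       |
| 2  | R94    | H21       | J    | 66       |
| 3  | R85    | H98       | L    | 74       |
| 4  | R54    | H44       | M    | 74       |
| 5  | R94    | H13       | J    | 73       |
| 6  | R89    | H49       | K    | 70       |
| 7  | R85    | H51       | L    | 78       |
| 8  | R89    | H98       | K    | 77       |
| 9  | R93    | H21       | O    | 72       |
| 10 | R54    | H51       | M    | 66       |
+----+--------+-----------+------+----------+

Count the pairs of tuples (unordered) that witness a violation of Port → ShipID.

Port=M: all 3 rows agree on ShipID — 0 pairs.
Port=J: all 2 rows agree on ShipID — 0 pairs.
Port=L: all 2 rows agree on ShipID — 0 pairs.
Port=K: all 2 rows agree on ShipID — 0 pairs.

0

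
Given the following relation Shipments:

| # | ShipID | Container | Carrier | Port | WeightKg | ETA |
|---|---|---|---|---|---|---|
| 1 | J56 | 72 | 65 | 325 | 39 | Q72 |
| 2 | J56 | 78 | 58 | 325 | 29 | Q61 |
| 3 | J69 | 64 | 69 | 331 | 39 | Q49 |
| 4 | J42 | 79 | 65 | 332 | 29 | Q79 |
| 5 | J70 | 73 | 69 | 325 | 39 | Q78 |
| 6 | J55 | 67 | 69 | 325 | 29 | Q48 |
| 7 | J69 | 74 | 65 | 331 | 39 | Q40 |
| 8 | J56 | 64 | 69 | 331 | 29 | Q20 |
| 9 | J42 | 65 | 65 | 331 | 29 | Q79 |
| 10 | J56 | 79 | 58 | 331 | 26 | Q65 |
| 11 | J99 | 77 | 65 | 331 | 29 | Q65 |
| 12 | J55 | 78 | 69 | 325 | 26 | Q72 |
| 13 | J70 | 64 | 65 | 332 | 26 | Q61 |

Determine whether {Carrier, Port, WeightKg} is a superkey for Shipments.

Rows 9 and 11 have the same {Carrier, Port, WeightKg} value (Carrier=65, Port=331, WeightKg=29) but are distinct tuples, so {Carrier, Port, WeightKg} does not determine every attribute — not a superkey.

No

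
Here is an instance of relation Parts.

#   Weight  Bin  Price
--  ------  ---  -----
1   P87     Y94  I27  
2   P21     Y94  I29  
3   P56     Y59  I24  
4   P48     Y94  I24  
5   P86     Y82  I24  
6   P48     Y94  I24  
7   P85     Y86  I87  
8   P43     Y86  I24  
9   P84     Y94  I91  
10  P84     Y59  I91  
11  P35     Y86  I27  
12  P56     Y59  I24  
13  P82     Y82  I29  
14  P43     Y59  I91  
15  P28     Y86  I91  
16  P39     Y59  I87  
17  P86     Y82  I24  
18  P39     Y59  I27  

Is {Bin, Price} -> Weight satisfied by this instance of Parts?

(Bin=Y94, Price=I27): row 1 → Weight = P87 ✓
(Bin=Y94, Price=I29): row 2 → Weight = P21 ✓
(Bin=Y59, Price=I24): rows 3, 12 → Weight = P56, P56 ✓
(Bin=Y94, Price=I24): rows 4, 6 → Weight = P48, P48 ✓
(Bin=Y82, Price=I24): rows 5, 17 → Weight = P86, P86 ✓
(Bin=Y86, Price=I87): row 7 → Weight = P85 ✓
(Bin=Y86, Price=I24): row 8 → Weight = P43 ✓
(Bin=Y94, Price=I91): row 9 → Weight = P84 ✓
(Bin=Y59, Price=I91): rows 10, 14 → Weight takes values {P84, P43} — violation
(Bin=Y86, Price=I27): row 11 → Weight = P35 ✓
(Bin=Y82, Price=I29): row 13 → Weight = P82 ✓
(Bin=Y86, Price=I91): row 15 → Weight = P28 ✓
(Bin=Y59, Price=I87): row 16 → Weight = P39 ✓
(Bin=Y59, Price=I27): row 18 → Weight = P39 ✓
Two rows agree on {Bin, Price} but differ on Weight, so {Bin, Price} -> Weight does not hold.

No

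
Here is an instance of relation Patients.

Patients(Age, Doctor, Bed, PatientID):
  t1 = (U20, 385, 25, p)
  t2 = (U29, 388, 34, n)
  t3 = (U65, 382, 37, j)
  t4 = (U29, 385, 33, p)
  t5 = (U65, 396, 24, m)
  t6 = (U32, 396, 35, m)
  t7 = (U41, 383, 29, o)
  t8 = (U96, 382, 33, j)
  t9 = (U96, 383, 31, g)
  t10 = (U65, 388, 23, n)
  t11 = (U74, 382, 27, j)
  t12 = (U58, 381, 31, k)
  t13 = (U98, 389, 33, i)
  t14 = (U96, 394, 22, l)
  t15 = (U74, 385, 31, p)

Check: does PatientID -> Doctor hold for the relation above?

Yes

PatientID=p: rows 1, 4, 15 → Doctor = 385, 385, 385 ✓
PatientID=n: rows 2, 10 → Doctor = 388, 388 ✓
PatientID=j: rows 3, 8, 11 → Doctor = 382, 382, 382 ✓
PatientID=m: rows 5, 6 → Doctor = 396, 396 ✓
PatientID=o: row 7 → Doctor = 383 ✓
PatientID=g: row 9 → Doctor = 383 ✓
PatientID=k: row 12 → Doctor = 381 ✓
PatientID=i: row 13 → Doctor = 389 ✓
PatientID=l: row 14 → Doctor = 394 ✓
Every PatientID value is associated with a single Doctor value, so PatientID -> Doctor holds.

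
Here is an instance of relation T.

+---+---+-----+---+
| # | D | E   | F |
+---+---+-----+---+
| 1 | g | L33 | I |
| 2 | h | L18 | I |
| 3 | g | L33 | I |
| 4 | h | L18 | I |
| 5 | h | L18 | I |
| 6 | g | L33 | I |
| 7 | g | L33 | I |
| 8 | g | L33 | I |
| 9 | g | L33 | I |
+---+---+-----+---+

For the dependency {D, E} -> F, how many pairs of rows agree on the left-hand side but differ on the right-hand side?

0

(D=g, E=L33): all 6 rows agree on F — 0 pairs.
(D=h, E=L18): all 3 rows agree on F — 0 pairs.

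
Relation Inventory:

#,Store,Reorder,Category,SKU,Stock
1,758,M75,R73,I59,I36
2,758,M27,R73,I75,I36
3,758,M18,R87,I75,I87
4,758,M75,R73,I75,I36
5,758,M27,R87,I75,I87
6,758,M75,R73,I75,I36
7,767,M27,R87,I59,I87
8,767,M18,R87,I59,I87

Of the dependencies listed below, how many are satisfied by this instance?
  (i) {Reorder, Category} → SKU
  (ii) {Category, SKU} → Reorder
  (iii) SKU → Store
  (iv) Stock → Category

(i) {Reorder, Category} → SKU: (Reorder=M75, Category=R73): rows 1, 4, 6 → SKU takes values {I59, I75} — violation; (Reorder=M18, Category=R87): rows 3, 8 → SKU takes values {I75, I59} — violation; (Reorder=M27, Category=R87): rows 5, 7 → SKU takes values {I75, I59} — violation — fails.
(ii) {Category, SKU} → Reorder: (Category=R73, SKU=I75): rows 2, 4, 6 → Reorder takes values {M27, M75} — violation; (Category=R87, SKU=I75): rows 3, 5 → Reorder takes values {M18, M27} — violation; (Category=R87, SKU=I59): rows 7, 8 → Reorder takes values {M27, M18} — violation — fails.
(iii) SKU → Store: SKU=I59: rows 1, 7, 8 → Store takes values {758, 767} — violation — fails.
(iv) Stock → Category: every LHS value maps to a single RHS value — holds.
1 of the 4 dependencies holds.

1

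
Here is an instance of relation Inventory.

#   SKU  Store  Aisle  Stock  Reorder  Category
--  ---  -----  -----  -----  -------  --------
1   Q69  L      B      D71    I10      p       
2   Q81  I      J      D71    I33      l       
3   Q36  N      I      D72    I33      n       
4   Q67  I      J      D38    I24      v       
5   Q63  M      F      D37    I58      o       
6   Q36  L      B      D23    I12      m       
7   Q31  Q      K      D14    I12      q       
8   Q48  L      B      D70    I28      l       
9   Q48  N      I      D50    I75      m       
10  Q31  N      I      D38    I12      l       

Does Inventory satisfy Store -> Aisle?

Store=L: rows 1, 6, 8 → Aisle = B, B, B ✓
Store=I: rows 2, 4 → Aisle = J, J ✓
Store=N: rows 3, 9, 10 → Aisle = I, I, I ✓
Store=M: row 5 → Aisle = F ✓
Store=Q: row 7 → Aisle = K ✓
Every Store value is associated with a single Aisle value, so Store -> Aisle holds.

Yes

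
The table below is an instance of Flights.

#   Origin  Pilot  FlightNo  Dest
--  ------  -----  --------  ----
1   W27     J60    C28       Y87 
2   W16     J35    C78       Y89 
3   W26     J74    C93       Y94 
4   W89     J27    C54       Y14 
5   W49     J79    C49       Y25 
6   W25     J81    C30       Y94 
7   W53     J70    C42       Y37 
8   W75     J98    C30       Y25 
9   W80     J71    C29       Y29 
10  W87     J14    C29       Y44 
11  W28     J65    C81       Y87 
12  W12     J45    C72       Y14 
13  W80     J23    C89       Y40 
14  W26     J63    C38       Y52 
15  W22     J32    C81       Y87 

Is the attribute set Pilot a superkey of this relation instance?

All 15 rows have distinct Pilot values, so Pilot → (all attributes) holds and Pilot is a superkey.

Yes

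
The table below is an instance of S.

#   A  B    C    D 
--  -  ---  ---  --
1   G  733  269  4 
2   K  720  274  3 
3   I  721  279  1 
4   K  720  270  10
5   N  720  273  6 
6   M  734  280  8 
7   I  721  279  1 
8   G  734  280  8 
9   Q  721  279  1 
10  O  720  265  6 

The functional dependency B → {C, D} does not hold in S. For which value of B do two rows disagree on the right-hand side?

B=733: row 1 → {C,D} = (269, 4) ✓
B=720: rows 2, 4, 5, 10 → {C,D} takes values {(274, 3), (270, 10), (273, 6), (265, 6)} — violation
B=721: rows 3, 7, 9 → {C,D} = (279, 1), (279, 1), (279, 1) ✓
B=734: rows 6, 8 → {C,D} = (280, 8), (280, 8) ✓
The only B value with inconsistent RHS is B=720.

720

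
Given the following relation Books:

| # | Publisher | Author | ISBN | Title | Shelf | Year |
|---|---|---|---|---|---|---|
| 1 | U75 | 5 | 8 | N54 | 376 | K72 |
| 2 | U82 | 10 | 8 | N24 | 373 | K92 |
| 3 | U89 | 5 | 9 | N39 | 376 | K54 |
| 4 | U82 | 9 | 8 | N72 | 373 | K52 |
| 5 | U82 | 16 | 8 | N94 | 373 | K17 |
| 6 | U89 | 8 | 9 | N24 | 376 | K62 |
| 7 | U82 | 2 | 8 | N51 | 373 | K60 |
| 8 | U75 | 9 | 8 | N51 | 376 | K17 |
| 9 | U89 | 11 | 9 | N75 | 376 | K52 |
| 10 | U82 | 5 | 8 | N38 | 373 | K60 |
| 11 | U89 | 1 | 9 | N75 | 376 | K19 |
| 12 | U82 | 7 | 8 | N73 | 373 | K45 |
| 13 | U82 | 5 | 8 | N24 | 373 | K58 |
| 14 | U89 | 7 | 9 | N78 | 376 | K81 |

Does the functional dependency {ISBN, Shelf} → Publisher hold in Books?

(ISBN=8, Shelf=376): rows 1, 8 → Publisher = U75, U75 ✓
(ISBN=8, Shelf=373): rows 2, 4, 5, 7, 10, 12, 13 → Publisher = U82, U82, U82, U82, U82, U82, U82 ✓
(ISBN=9, Shelf=376): rows 3, 6, 9, 11, 14 → Publisher = U89, U89, U89, U89, U89 ✓
Every {ISBN, Shelf} value is associated with a single Publisher value, so {ISBN, Shelf} → Publisher holds.

Yes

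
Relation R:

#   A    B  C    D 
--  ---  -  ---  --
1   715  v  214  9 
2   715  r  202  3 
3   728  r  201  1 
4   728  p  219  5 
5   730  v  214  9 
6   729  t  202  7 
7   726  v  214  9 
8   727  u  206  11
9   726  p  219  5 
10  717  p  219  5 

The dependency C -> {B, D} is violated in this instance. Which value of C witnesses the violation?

C=214: rows 1, 5, 7 → {B,D} = (v, 9), (v, 9), (v, 9) ✓
C=202: rows 2, 6 → {B,D} takes values {(r, 3), (t, 7)} — violation
C=201: row 3 → {B,D} = (r, 1) ✓
C=219: rows 4, 9, 10 → {B,D} = (p, 5), (p, 5), (p, 5) ✓
C=206: row 8 → {B,D} = (u, 11) ✓
The only C value with inconsistent RHS is C=202.

202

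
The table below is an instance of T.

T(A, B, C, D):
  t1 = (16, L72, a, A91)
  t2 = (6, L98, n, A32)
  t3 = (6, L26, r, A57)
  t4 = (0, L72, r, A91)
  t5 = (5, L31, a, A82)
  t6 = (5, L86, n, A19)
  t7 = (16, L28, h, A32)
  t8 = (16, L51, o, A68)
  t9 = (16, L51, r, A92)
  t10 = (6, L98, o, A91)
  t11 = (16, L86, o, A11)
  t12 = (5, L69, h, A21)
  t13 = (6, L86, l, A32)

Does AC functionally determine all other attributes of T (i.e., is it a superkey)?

Rows 8 and 11 have the same AC value (A=16, C=o) but are distinct tuples, so AC does not determine every attribute — not a superkey.

No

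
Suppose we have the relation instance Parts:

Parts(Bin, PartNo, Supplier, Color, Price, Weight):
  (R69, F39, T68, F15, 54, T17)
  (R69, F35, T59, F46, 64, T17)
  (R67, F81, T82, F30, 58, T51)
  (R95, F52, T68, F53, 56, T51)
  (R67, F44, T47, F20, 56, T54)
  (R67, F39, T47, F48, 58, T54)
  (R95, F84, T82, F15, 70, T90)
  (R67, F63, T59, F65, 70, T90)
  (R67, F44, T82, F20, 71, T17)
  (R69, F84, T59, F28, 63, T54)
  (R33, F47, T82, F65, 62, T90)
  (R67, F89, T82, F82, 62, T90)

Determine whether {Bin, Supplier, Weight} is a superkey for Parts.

No

Two distinct rows share (Bin=R67, Supplier=T47, Weight=T54), so {Bin, Supplier, Weight} does not determine every attribute — not a superkey.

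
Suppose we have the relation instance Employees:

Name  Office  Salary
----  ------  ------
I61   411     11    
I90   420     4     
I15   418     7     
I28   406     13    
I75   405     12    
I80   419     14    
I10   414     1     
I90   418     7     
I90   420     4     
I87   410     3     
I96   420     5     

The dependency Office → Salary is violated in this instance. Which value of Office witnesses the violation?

Office=411: 1 row → Salary = 11 ✓
Office=420: 3 rows → Salary takes values {4, 5} — violation
Office=418: 2 rows → Salary = 7, 7 ✓
Office=406: 1 row → Salary = 13 ✓
Office=405: 1 row → Salary = 12 ✓
Office=419: 1 row → Salary = 14 ✓
Office=414: 1 row → Salary = 1 ✓
Office=410: 1 row → Salary = 3 ✓
The only Office value with inconsistent Salary is Office=420.

420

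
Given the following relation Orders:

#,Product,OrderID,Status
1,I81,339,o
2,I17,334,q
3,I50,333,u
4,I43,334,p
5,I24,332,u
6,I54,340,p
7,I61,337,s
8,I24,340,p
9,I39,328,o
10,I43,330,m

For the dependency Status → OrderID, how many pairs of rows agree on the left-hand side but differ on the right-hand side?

Status=o: violating pairs (1,9) — 1 pair.
Status=u: violating pairs (3,5) — 1 pair.
Status=p: violating pairs (4,6), (4,8) — 2 pairs.

4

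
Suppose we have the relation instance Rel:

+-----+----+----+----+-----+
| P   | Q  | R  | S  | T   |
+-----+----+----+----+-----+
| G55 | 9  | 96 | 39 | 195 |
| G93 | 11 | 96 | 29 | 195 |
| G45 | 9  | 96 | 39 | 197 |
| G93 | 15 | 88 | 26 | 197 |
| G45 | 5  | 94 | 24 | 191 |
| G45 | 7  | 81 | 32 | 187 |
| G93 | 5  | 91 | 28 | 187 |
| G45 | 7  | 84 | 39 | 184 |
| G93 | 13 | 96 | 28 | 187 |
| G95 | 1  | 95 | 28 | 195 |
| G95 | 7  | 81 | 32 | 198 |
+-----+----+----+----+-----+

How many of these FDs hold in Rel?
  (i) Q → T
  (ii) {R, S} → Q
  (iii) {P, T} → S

2

(i) Q → T: Q=9: 2 rows → T takes values {195, 197} — violation; Q=5: 2 rows → T takes values {191, 187} — violation; Q=7: 3 rows → T takes values {187, 184, 198} — violation — fails.
(ii) {R, S} → Q: every LHS value maps to a single RHS value — holds.
(iii) {P, T} → S: every LHS value maps to a single RHS value — holds.
2 of the 3 dependencies hold.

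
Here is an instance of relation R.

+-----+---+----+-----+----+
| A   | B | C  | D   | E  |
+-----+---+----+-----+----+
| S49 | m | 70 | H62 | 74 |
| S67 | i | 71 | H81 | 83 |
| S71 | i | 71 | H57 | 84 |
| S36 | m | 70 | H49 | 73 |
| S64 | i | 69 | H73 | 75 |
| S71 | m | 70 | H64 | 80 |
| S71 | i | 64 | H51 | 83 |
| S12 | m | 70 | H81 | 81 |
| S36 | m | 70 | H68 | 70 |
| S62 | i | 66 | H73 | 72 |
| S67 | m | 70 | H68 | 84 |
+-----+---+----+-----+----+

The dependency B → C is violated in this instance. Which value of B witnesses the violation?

B=m: 6 rows → C = 70, 70, 70, 70, 70, 70 ✓
B=i: 5 rows → C takes values {71, 69, 64, 66} — violation
The only B value with inconsistent C is B=i.

i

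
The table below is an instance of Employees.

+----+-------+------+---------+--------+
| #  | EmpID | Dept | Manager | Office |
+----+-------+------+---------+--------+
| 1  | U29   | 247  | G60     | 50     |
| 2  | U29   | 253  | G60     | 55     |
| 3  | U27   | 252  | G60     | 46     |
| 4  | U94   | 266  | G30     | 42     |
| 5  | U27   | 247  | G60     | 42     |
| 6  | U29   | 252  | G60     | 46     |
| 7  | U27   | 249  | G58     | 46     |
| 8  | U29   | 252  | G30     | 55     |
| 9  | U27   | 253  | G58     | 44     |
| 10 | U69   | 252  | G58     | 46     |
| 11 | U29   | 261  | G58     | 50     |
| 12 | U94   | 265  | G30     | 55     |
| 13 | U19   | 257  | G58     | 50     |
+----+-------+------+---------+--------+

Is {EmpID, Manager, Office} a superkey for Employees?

Yes

All 13 rows have distinct {EmpID, Manager, Office} values, so {EmpID, Manager, Office} → (all attributes) holds and {EmpID, Manager, Office} is a superkey.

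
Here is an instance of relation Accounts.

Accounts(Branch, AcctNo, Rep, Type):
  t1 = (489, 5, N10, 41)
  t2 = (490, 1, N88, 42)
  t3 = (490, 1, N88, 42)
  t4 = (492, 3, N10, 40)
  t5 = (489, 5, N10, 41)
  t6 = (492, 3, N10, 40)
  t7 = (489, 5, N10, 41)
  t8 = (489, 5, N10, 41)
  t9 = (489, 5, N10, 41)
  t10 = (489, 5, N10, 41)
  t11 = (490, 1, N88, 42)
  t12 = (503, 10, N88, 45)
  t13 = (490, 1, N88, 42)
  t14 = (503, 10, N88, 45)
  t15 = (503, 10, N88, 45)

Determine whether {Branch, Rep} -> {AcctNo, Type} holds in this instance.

(Branch=489, Rep=N10): rows 1, 5, 7, 8, 9, 10 → {AcctNo,Type} = (5, 41), (5, 41), (5, 41), (5, 41), (5, 41), (5, 41) ✓
(Branch=490, Rep=N88): rows 2, 3, 11, 13 → {AcctNo,Type} = (1, 42), (1, 42), (1, 42), (1, 42) ✓
(Branch=492, Rep=N10): rows 4, 6 → {AcctNo,Type} = (3, 40), (3, 40) ✓
(Branch=503, Rep=N88): rows 12, 14, 15 → {AcctNo,Type} = (10, 45), (10, 45), (10, 45) ✓
Every {Branch, Rep} value is associated with a single {AcctNo, Type} value, so {Branch, Rep} -> {AcctNo, Type} holds.

Yes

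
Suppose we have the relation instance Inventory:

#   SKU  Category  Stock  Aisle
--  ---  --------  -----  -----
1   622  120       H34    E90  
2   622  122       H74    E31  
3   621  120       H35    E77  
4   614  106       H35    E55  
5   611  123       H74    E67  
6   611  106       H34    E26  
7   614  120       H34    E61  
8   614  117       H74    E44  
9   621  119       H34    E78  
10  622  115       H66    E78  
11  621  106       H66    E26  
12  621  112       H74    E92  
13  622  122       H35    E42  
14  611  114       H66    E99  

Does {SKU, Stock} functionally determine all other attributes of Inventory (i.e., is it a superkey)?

Yes

All 14 rows have distinct {SKU, Stock} values, so {SKU, Stock} → (all attributes) holds and {SKU, Stock} is a superkey.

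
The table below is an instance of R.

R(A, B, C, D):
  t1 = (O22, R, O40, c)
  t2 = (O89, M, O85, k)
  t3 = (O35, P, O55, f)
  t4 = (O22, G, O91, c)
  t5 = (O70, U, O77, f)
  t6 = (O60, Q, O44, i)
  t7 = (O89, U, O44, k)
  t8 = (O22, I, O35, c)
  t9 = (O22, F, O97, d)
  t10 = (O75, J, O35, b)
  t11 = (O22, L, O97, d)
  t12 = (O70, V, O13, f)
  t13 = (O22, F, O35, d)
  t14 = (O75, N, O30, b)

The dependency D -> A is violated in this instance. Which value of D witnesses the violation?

f

D=c: rows 1, 4, 8 → A = O22, O22, O22 ✓
D=k: rows 2, 7 → A = O89, O89 ✓
D=f: rows 3, 5, 12 → A takes values {O35, O70} — violation
D=i: row 6 → A = O60 ✓
D=d: rows 9, 11, 13 → A = O22, O22, O22 ✓
D=b: rows 10, 14 → A = O75, O75 ✓
The only D value with inconsistent A is D=f.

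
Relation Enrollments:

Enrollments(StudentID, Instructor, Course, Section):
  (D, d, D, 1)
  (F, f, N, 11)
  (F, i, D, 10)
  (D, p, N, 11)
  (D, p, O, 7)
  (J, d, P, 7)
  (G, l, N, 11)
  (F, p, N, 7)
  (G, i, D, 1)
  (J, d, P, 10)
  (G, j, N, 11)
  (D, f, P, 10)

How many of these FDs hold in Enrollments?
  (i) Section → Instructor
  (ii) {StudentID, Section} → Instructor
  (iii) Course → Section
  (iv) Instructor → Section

0

(i) Section → Instructor: Section=1: 2 rows → Instructor takes values {d, i} — violation; Section=11: 4 rows → Instructor takes values {f, p, l, j} — violation; Section=10: 3 rows → Instructor takes values {i, d, f} — violation; Section=7: 3 rows → Instructor takes values {p, d} — violation — fails.
(ii) {StudentID, Section} → Instructor: (StudentID=G, Section=11): 2 rows → Instructor takes values {l, j} — violation — fails.
(iii) Course → Section: Course=D: 3 rows → Section takes values {1, 10} — violation; Course=N: 5 rows → Section takes values {11, 7} — violation; Course=P: 3 rows → Section takes values {7, 10} — violation — fails.
(iv) Instructor → Section: Instructor=d: 3 rows → Section takes values {1, 7, 10} — violation; Instructor=f: 2 rows → Section takes values {11, 10} — violation; Instructor=i: 2 rows → Section takes values {10, 1} — violation; Instructor=p: 3 rows → Section takes values {11, 7} — violation — fails.
None of the 4 dependencies hold.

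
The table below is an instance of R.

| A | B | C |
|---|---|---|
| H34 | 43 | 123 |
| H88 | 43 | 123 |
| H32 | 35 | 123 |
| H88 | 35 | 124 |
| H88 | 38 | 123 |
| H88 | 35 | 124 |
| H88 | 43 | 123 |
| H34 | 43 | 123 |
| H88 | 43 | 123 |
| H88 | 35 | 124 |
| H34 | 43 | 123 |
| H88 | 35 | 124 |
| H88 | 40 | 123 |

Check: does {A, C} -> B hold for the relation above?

(A=H34, C=123): 3 rows → B = 43, 43, 43 ✓
(A=H88, C=123): 5 rows → B takes values {43, 38, 40} — violation
(A=H32, C=123): 1 row → B = 35 ✓
(A=H88, C=124): 4 rows → B = 35, 35, 35, 35 ✓
Two rows agree on {A, C} but differ on B, so {A, C} -> B does not hold.

No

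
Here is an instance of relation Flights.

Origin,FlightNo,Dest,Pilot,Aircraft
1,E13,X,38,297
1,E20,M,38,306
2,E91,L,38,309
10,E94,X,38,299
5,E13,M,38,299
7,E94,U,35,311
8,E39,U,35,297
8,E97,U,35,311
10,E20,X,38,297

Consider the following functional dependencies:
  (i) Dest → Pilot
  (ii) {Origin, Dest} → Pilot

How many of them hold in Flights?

(i) Dest → Pilot: every LHS value maps to a single RHS value — holds.
(ii) {Origin, Dest} → Pilot: every LHS value maps to a single RHS value — holds.
2 of the 2 dependencies hold.

2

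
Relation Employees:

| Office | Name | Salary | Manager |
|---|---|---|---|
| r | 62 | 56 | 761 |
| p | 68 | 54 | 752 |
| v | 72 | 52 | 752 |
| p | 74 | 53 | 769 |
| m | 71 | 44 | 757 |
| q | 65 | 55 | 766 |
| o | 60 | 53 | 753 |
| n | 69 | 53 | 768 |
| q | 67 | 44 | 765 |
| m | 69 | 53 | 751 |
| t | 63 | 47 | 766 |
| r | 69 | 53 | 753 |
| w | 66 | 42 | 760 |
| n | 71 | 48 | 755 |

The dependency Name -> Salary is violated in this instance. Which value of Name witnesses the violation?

71

Name=62: 1 row → Salary = 56 ✓
Name=68: 1 row → Salary = 54 ✓
Name=72: 1 row → Salary = 52 ✓
Name=74: 1 row → Salary = 53 ✓
Name=71: 2 rows → Salary takes values {44, 48} — violation
Name=65: 1 row → Salary = 55 ✓
Name=60: 1 row → Salary = 53 ✓
Name=69: 3 rows → Salary = 53, 53, 53 ✓
Name=67: 1 row → Salary = 44 ✓
Name=63: 1 row → Salary = 47 ✓
Name=66: 1 row → Salary = 42 ✓
The only Name value with inconsistent Salary is Name=71.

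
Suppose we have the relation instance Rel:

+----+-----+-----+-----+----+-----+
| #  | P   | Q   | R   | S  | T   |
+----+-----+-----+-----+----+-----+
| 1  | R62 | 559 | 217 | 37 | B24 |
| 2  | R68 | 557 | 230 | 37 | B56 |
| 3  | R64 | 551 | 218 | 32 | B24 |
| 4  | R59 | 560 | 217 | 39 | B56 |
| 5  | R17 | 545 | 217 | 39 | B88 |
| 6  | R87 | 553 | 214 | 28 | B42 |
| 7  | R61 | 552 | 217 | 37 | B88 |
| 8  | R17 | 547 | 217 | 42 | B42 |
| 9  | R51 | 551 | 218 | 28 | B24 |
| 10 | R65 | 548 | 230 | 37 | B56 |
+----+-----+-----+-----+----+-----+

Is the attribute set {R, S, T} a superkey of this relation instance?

No

Rows 2 and 10 have the same {R, S, T} value (R=230, S=37, T=B56) but are distinct tuples, so {R, S, T} does not determine every attribute — not a superkey.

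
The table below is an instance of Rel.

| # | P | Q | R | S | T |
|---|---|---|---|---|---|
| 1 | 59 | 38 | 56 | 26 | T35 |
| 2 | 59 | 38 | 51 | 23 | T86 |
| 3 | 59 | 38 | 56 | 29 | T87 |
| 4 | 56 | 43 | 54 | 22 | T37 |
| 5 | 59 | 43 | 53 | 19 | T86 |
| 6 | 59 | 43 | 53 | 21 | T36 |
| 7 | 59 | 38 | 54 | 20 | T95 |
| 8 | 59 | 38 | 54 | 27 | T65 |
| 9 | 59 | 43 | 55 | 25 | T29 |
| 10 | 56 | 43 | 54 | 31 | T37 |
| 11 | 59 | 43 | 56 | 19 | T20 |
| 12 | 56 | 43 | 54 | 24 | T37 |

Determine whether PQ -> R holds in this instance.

No

(P=59, Q=38): rows 1, 2, 3, 7, 8 → R takes values {56, 51, 54} — violation
(P=56, Q=43): rows 4, 10, 12 → R = 54, 54, 54 ✓
(P=59, Q=43): rows 5, 6, 9, 11 → R takes values {53, 55, 56} — violation
Two rows agree on PQ but differ on R, so PQ -> R does not hold.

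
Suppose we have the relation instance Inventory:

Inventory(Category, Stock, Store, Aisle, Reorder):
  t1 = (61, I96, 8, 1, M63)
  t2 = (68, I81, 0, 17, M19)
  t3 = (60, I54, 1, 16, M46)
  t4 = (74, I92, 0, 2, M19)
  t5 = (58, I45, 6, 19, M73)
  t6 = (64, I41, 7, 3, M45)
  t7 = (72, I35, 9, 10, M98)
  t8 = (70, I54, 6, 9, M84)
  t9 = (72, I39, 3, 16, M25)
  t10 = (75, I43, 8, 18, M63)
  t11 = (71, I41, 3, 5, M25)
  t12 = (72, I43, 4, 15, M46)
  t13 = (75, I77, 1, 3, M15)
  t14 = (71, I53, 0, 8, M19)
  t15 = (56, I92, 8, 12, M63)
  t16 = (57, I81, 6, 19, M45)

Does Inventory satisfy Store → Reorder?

No

Store=8: rows 1, 10, 15 → Reorder = M63, M63, M63 ✓
Store=0: rows 2, 4, 14 → Reorder = M19, M19, M19 ✓
Store=1: rows 3, 13 → Reorder takes values {M46, M15} — violation
Store=6: rows 5, 8, 16 → Reorder takes values {M73, M84, M45} — violation
Store=7: row 6 → Reorder = M45 ✓
Store=9: row 7 → Reorder = M98 ✓
Store=3: rows 9, 11 → Reorder = M25, M25 ✓
Store=4: row 12 → Reorder = M46 ✓
Two rows agree on Store but differ on Reorder, so Store → Reorder does not hold.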